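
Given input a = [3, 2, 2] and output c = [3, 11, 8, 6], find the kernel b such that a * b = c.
Output length 4 = len(a) + len(b) - 1 ⇒ len(b) = 2. Solve b forward using b[k] = (c[k] - Σ_{i≥1} a[i]·b[k-i]) / a[0]: b[0] = c[0] / a[0] = 3 / 3 = 1; b[1] = (c[1] - 2×1) / a[0] = (11 - 2×1) / 3 = 3. So b = [1, 3]. Forward-check [3, 2, 2] * [1, 3]: c[0] = 3×1 = 3; c[1] = 3×3 + 2×1 = 11; c[2] = 2×3 + 2×1 = 8; c[3] = 2×3 = 6 → [3, 11, 8, 6] ✓

[1, 3]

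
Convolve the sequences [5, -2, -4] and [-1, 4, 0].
y[0] = 5×-1 = -5; y[1] = 5×4 + -2×-1 = 22; y[2] = 5×0 + -2×4 + -4×-1 = -4; y[3] = -2×0 + -4×4 = -16; y[4] = -4×0 = 0

[-5, 22, -4, -16, 0]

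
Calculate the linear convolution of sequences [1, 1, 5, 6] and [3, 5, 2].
y[0] = 1×3 = 3; y[1] = 1×5 + 1×3 = 8; y[2] = 1×2 + 1×5 + 5×3 = 22; y[3] = 1×2 + 5×5 + 6×3 = 45; y[4] = 5×2 + 6×5 = 40; y[5] = 6×2 = 12

[3, 8, 22, 45, 40, 12]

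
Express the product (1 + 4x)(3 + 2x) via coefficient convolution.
Ascending coefficients: a = [1, 4], b = [3, 2]. c[0] = 1×3 = 3; c[1] = 1×2 + 4×3 = 14; c[2] = 4×2 = 8. Result coefficients: [3, 14, 8] → 3 + 14x + 8x^2

3 + 14x + 8x^2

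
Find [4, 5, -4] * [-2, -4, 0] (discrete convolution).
y[0] = 4×-2 = -8; y[1] = 4×-4 + 5×-2 = -26; y[2] = 4×0 + 5×-4 + -4×-2 = -12; y[3] = 5×0 + -4×-4 = 16; y[4] = -4×0 = 0

[-8, -26, -12, 16, 0]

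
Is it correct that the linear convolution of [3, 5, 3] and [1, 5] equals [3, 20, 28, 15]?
Recompute linear convolution of [3, 5, 3] and [1, 5]: y[0] = 3×1 = 3; y[1] = 3×5 + 5×1 = 20; y[2] = 5×5 + 3×1 = 28; y[3] = 3×5 = 15 → [3, 20, 28, 15]. Given [3, 20, 28, 15] matches, so answer: Yes

Yes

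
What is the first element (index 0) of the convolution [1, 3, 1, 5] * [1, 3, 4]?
Use y[k] = Σ_i a[i]·b[k-i] at k=0. y[0] = 1×1 = 1

1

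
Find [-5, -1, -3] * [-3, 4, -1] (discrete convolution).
y[0] = -5×-3 = 15; y[1] = -5×4 + -1×-3 = -17; y[2] = -5×-1 + -1×4 + -3×-3 = 10; y[3] = -1×-1 + -3×4 = -11; y[4] = -3×-1 = 3

[15, -17, 10, -11, 3]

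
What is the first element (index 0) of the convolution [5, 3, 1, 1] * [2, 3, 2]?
Use y[k] = Σ_i a[i]·b[k-i] at k=0. y[0] = 5×2 = 10

10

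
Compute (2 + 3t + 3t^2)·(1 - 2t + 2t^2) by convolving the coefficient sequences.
Ascending coefficients: a = [2, 3, 3], b = [1, -2, 2]. c[0] = 2×1 = 2; c[1] = 2×-2 + 3×1 = -1; c[2] = 2×2 + 3×-2 + 3×1 = 1; c[3] = 3×2 + 3×-2 = 0; c[4] = 3×2 = 6. Result coefficients: [2, -1, 1, 0, 6] → 2 - t + t^2 + 6t^4

2 - t + t^2 + 6t^4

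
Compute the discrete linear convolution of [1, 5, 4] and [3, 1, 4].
y[0] = 1×3 = 3; y[1] = 1×1 + 5×3 = 16; y[2] = 1×4 + 5×1 + 4×3 = 21; y[3] = 5×4 + 4×1 = 24; y[4] = 4×4 = 16

[3, 16, 21, 24, 16]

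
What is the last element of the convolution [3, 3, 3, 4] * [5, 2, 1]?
Use y[k] = Σ_i a[i]·b[k-i] at k=5. y[5] = 4×1 = 4

4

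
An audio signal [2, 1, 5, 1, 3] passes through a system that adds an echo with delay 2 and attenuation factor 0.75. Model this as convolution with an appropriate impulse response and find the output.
Direct-path + delayed-attenuated-path model → impulse response h = [1, 0, 0.75] (1 at lag 0, 0.75 at lag 2). Output y[n] = x[n] + 0.75·x[n - 2] (with x[n] = 0 outside 0..4): y[0] = 2 + 0.75×0 = 2; y[1] = 1 + 0.75×0 = 1; y[2] = 5 + 0.75×2 = 6.5; y[3] = 1 + 0.75×1 = 1.75; y[4] = 3 + 0.75×5 = 6.75; y[5] = 0 + 0.75×1 = 0.75; y[6] = 0 + 0.75×3 = 2.25. So y = [2, 1, 6.5, 1.75, 6.75, 0.75, 2.25]

[2, 1, 6.5, 1.75, 6.75, 0.75, 2.25]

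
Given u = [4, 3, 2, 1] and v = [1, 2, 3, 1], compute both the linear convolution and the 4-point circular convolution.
Linear: y_lin[0] = 4×1 = 4; y_lin[1] = 4×2 + 3×1 = 11; y_lin[2] = 4×3 + 3×2 + 2×1 = 20; y_lin[3] = 4×1 + 3×3 + 2×2 + 1×1 = 18; y_lin[4] = 3×1 + 2×3 + 1×2 = 11; y_lin[5] = 2×1 + 1×3 = 5; y_lin[6] = 1×1 = 1 → [4, 11, 20, 18, 11, 5, 1]. Circular (length 4): y[0] = 4×1 + 3×1 + 2×3 + 1×2 = 15; y[1] = 4×2 + 3×1 + 2×1 + 1×3 = 16; y[2] = 4×3 + 3×2 + 2×1 + 1×1 = 21; y[3] = 4×1 + 3×3 + 2×2 + 1×1 = 18 → [15, 16, 21, 18]

Linear: [4, 11, 20, 18, 11, 5, 1], Circular: [15, 16, 21, 18]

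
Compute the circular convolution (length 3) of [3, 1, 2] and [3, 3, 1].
Use y[k] = Σ_j a[j]·b[(k-j) mod 3]. y[0] = 3×3 + 1×1 + 2×3 = 16; y[1] = 3×3 + 1×3 + 2×1 = 14; y[2] = 3×1 + 1×3 + 2×3 = 12. Result: [16, 14, 12]

[16, 14, 12]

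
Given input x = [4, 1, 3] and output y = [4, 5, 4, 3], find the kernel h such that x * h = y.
Output length 4 = len(x) + len(h) - 1 ⇒ len(h) = 2. Solve h forward using h[k] = (y[k] - Σ_{i≥1} x[i]·h[k-i]) / x[0]: h[0] = y[0] / x[0] = 4 / 4 = 1; h[1] = (y[1] - 1×1) / x[0] = (5 - 1×1) / 4 = 1. So h = [1, 1]. Forward-check [4, 1, 3] * [1, 1]: y[0] = 4×1 = 4; y[1] = 4×1 + 1×1 = 5; y[2] = 1×1 + 3×1 = 4; y[3] = 3×1 = 3 → [4, 5, 4, 3] ✓

[1, 1]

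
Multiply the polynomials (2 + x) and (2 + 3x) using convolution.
Ascending coefficients: a = [2, 1], b = [2, 3]. c[0] = 2×2 = 4; c[1] = 2×3 + 1×2 = 8; c[2] = 1×3 = 3. Result coefficients: [4, 8, 3] → 4 + 8x + 3x^2

4 + 8x + 3x^2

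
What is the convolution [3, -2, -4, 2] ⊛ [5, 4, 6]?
y[0] = 3×5 = 15; y[1] = 3×4 + -2×5 = 2; y[2] = 3×6 + -2×4 + -4×5 = -10; y[3] = -2×6 + -4×4 + 2×5 = -18; y[4] = -4×6 + 2×4 = -16; y[5] = 2×6 = 12

[15, 2, -10, -18, -16, 12]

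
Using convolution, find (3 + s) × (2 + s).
Ascending coefficients: a = [3, 1], b = [2, 1]. c[0] = 3×2 = 6; c[1] = 3×1 + 1×2 = 5; c[2] = 1×1 = 1. Result coefficients: [6, 5, 1] → 6 + 5s + s^2

6 + 5s + s^2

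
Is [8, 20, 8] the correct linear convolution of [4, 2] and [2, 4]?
Recompute linear convolution of [4, 2] and [2, 4]: y[0] = 4×2 = 8; y[1] = 4×4 + 2×2 = 20; y[2] = 2×4 = 8 → [8, 20, 8]. Given [8, 20, 8] matches, so answer: Yes

Yes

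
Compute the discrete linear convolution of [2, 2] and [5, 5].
y[0] = 2×5 = 10; y[1] = 2×5 + 2×5 = 20; y[2] = 2×5 = 10

[10, 20, 10]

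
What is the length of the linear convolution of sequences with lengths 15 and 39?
Linear/full convolution length: m + n - 1 = 15 + 39 - 1 = 53

53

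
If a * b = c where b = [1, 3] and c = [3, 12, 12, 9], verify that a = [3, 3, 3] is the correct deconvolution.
Forward-compute [3, 3, 3] * [1, 3]: c[0] = 3×1 = 3; c[1] = 3×3 + 3×1 = 12; c[2] = 3×3 + 3×1 = 12; c[3] = 3×3 = 9 → [3, 12, 12, 9]. Matches given c = [3, 12, 12, 9], so verified.

Verified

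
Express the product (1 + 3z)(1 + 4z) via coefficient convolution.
Ascending coefficients: a = [1, 3], b = [1, 4]. c[0] = 1×1 = 1; c[1] = 1×4 + 3×1 = 7; c[2] = 3×4 = 12. Result coefficients: [1, 7, 12] → 1 + 7z + 12z^2

1 + 7z + 12z^2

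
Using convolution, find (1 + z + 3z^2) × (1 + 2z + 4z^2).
Ascending coefficients: a = [1, 1, 3], b = [1, 2, 4]. c[0] = 1×1 = 1; c[1] = 1×2 + 1×1 = 3; c[2] = 1×4 + 1×2 + 3×1 = 9; c[3] = 1×4 + 3×2 = 10; c[4] = 3×4 = 12. Result coefficients: [1, 3, 9, 10, 12] → 1 + 3z + 9z^2 + 10z^3 + 12z^4

1 + 3z + 9z^2 + 10z^3 + 12z^4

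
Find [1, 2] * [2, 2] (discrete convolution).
y[0] = 1×2 = 2; y[1] = 1×2 + 2×2 = 6; y[2] = 2×2 = 4

[2, 6, 4]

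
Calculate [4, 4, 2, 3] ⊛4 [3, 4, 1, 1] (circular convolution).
Use y[k] = Σ_j x[j]·h[(k-j) mod 4]. y[0] = 4×3 + 4×1 + 2×1 + 3×4 = 30; y[1] = 4×4 + 4×3 + 2×1 + 3×1 = 33; y[2] = 4×1 + 4×4 + 2×3 + 3×1 = 29; y[3] = 4×1 + 4×1 + 2×4 + 3×3 = 25. Result: [30, 33, 29, 25]

[30, 33, 29, 25]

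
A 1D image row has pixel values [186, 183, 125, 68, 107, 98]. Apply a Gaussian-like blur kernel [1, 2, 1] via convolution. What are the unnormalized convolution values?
Convolve image row [186, 183, 125, 68, 107, 98] with kernel [1, 2, 1]: y[0] = 186×1 = 186; y[1] = 186×2 + 183×1 = 555; y[2] = 186×1 + 183×2 + 125×1 = 677; y[3] = 183×1 + 125×2 + 68×1 = 501; y[4] = 125×1 + 68×2 + 107×1 = 368; y[5] = 68×1 + 107×2 + 98×1 = 380; y[6] = 107×1 + 98×2 = 303; y[7] = 98×1 = 98 → [186, 555, 677, 501, 368, 380, 303, 98]. Normalization factor = sum(kernel) = 4.

[186, 555, 677, 501, 368, 380, 303, 98]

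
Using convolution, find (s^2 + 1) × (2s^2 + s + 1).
Ascending coefficients: a = [1, 0, 1], b = [1, 1, 2]. c[0] = 1×1 = 1; c[1] = 1×1 + 0×1 = 1; c[2] = 1×2 + 0×1 + 1×1 = 3; c[3] = 0×2 + 1×1 = 1; c[4] = 1×2 = 2. Result coefficients: [1, 1, 3, 1, 2] → 2s^4 + s^3 + 3s^2 + s + 1

2s^4 + s^3 + 3s^2 + s + 1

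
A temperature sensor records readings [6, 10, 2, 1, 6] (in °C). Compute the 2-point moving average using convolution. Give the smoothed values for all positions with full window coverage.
2-point moving average kernel = [1, 1]. Apply in 'valid' mode (full window coverage): avg[0] = (6 + 10) / 2 = 8.0; avg[1] = (10 + 2) / 2 = 6.0; avg[2] = (2 + 1) / 2 = 1.5; avg[3] = (1 + 6) / 2 = 3.5. Smoothed values: [8.0, 6.0, 1.5, 3.5]

[8.0, 6.0, 1.5, 3.5]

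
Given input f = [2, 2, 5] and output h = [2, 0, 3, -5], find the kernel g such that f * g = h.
Output length 4 = len(f) + len(g) - 1 ⇒ len(g) = 2. Solve g forward using g[k] = (h[k] - Σ_{i≥1} f[i]·g[k-i]) / f[0]: g[0] = h[0] / f[0] = 2 / 2 = 1; g[1] = (h[1] - 2×1) / f[0] = (0 - 2×1) / 2 = -1. So g = [1, -1]. Forward-check [2, 2, 5] * [1, -1]: h[0] = 2×1 = 2; h[1] = 2×-1 + 2×1 = 0; h[2] = 2×-1 + 5×1 = 3; h[3] = 5×-1 = -5 → [2, 0, 3, -5] ✓

[1, -1]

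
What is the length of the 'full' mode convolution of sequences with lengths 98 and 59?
Linear/full convolution length: m + n - 1 = 98 + 59 - 1 = 156

156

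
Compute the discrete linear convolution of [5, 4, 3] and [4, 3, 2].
y[0] = 5×4 = 20; y[1] = 5×3 + 4×4 = 31; y[2] = 5×2 + 4×3 + 3×4 = 34; y[3] = 4×2 + 3×3 = 17; y[4] = 3×2 = 6

[20, 31, 34, 17, 6]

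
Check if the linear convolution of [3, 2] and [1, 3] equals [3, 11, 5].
Recompute linear convolution of [3, 2] and [1, 3]: y[0] = 3×1 = 3; y[1] = 3×3 + 2×1 = 11; y[2] = 2×3 = 6 → [3, 11, 6]. Compare to given [3, 11, 5]: they differ at index 2: given 5, correct 6, so answer: No

No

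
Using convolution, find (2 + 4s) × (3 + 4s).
Ascending coefficients: a = [2, 4], b = [3, 4]. c[0] = 2×3 = 6; c[1] = 2×4 + 4×3 = 20; c[2] = 4×4 = 16. Result coefficients: [6, 20, 16] → 6 + 20s + 16s^2

6 + 20s + 16s^2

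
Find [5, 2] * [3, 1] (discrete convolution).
y[0] = 5×3 = 15; y[1] = 5×1 + 2×3 = 11; y[2] = 2×1 = 2

[15, 11, 2]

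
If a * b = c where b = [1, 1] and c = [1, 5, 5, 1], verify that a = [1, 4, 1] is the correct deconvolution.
Forward-compute [1, 4, 1] * [1, 1]: c[0] = 1×1 = 1; c[1] = 1×1 + 4×1 = 5; c[2] = 4×1 + 1×1 = 5; c[3] = 1×1 = 1 → [1, 5, 5, 1]. Matches given c = [1, 5, 5, 1], so verified.

Verified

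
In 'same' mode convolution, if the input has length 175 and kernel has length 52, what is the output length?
'Same' mode returns an output with the same length as the input: 175

175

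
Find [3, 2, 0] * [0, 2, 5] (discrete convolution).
y[0] = 3×0 = 0; y[1] = 3×2 + 2×0 = 6; y[2] = 3×5 + 2×2 + 0×0 = 19; y[3] = 2×5 + 0×2 = 10; y[4] = 0×5 = 0

[0, 6, 19, 10, 0]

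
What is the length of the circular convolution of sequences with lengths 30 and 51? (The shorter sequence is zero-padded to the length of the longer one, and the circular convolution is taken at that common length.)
Circular convolution (zero-padding the shorter input) has length max(m, n) = max(30, 51) = 51

51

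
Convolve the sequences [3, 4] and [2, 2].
y[0] = 3×2 = 6; y[1] = 3×2 + 4×2 = 14; y[2] = 4×2 = 8

[6, 14, 8]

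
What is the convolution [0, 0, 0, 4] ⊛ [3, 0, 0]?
y[0] = 0×3 = 0; y[1] = 0×0 + 0×3 = 0; y[2] = 0×0 + 0×0 + 0×3 = 0; y[3] = 0×0 + 0×0 + 4×3 = 12; y[4] = 0×0 + 4×0 = 0; y[5] = 4×0 = 0

[0, 0, 0, 12, 0, 0]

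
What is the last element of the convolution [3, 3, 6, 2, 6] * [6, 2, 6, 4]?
Use y[k] = Σ_i a[i]·b[k-i] at k=7. y[7] = 6×4 = 24

24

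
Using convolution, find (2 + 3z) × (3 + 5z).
Ascending coefficients: a = [2, 3], b = [3, 5]. c[0] = 2×3 = 6; c[1] = 2×5 + 3×3 = 19; c[2] = 3×5 = 15. Result coefficients: [6, 19, 15] → 6 + 19z + 15z^2

6 + 19z + 15z^2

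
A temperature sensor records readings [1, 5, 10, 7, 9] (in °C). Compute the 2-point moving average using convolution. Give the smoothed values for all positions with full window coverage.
2-point moving average kernel = [1, 1]. Apply in 'valid' mode (full window coverage): avg[0] = (1 + 5) / 2 = 3.0; avg[1] = (5 + 10) / 2 = 7.5; avg[2] = (10 + 7) / 2 = 8.5; avg[3] = (7 + 9) / 2 = 8.0. Smoothed values: [3.0, 7.5, 8.5, 8.0]

[3.0, 7.5, 8.5, 8.0]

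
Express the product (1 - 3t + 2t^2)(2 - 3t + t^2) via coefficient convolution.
Ascending coefficients: a = [1, -3, 2], b = [2, -3, 1]. c[0] = 1×2 = 2; c[1] = 1×-3 + -3×2 = -9; c[2] = 1×1 + -3×-3 + 2×2 = 14; c[3] = -3×1 + 2×-3 = -9; c[4] = 2×1 = 2. Result coefficients: [2, -9, 14, -9, 2] → 2 - 9t + 14t^2 - 9t^3 + 2t^4

2 - 9t + 14t^2 - 9t^3 + 2t^4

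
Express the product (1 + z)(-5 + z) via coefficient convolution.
Ascending coefficients: a = [1, 1], b = [-5, 1]. c[0] = 1×-5 = -5; c[1] = 1×1 + 1×-5 = -4; c[2] = 1×1 = 1. Result coefficients: [-5, -4, 1] → -5 - 4z + z^2

-5 - 4z + z^2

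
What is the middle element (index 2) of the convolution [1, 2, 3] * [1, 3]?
Use y[k] = Σ_i a[i]·b[k-i] at k=2. y[2] = 2×3 + 3×1 = 9

9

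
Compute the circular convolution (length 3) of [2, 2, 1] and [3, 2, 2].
Use y[k] = Σ_j a[j]·b[(k-j) mod 3]. y[0] = 2×3 + 2×2 + 1×2 = 12; y[1] = 2×2 + 2×3 + 1×2 = 12; y[2] = 2×2 + 2×2 + 1×3 = 11. Result: [12, 12, 11]

[12, 12, 11]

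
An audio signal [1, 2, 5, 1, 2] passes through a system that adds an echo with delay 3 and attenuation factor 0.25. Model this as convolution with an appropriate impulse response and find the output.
Direct-path + delayed-attenuated-path model → impulse response h = [1, 0, 0, 0.25] (1 at lag 0, 0.25 at lag 3). Output y[n] = x[n] + 0.25·x[n - 3] (with x[n] = 0 outside 0..4): y[0] = 1 + 0.25×0 = 1; y[1] = 2 + 0.25×0 = 2; y[2] = 5 + 0.25×0 = 5; y[3] = 1 + 0.25×1 = 1.25; y[4] = 2 + 0.25×2 = 2.5; y[5] = 0 + 0.25×5 = 1.25; y[6] = 0 + 0.25×1 = 0.25; y[7] = 0 + 0.25×2 = 0.5. So y = [1, 2, 5, 1.25, 2.5, 1.25, 0.25, 0.5]

[1, 2, 5, 1.25, 2.5, 1.25, 0.25, 0.5]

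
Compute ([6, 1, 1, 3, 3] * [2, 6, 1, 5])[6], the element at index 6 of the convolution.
Use y[k] = Σ_i a[i]·b[k-i] at k=6. y[6] = 3×5 + 3×1 = 18

18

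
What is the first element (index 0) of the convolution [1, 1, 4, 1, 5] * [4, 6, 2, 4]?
Use y[k] = Σ_i a[i]·b[k-i] at k=0. y[0] = 1×4 = 4

4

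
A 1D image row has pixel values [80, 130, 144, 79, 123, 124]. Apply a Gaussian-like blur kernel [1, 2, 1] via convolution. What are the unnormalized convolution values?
Convolve image row [80, 130, 144, 79, 123, 124] with kernel [1, 2, 1]: y[0] = 80×1 = 80; y[1] = 80×2 + 130×1 = 290; y[2] = 80×1 + 130×2 + 144×1 = 484; y[3] = 130×1 + 144×2 + 79×1 = 497; y[4] = 144×1 + 79×2 + 123×1 = 425; y[5] = 79×1 + 123×2 + 124×1 = 449; y[6] = 123×1 + 124×2 = 371; y[7] = 124×1 = 124 → [80, 290, 484, 497, 425, 449, 371, 124]. Normalization factor = sum(kernel) = 4.

[80, 290, 484, 497, 425, 449, 371, 124]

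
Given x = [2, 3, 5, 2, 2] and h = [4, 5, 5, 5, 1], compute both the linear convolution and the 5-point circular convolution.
Linear: y_lin[0] = 2×4 = 8; y_lin[1] = 2×5 + 3×4 = 22; y_lin[2] = 2×5 + 3×5 + 5×4 = 45; y_lin[3] = 2×5 + 3×5 + 5×5 + 2×4 = 58; y_lin[4] = 2×1 + 3×5 + 5×5 + 2×5 + 2×4 = 60; y_lin[5] = 3×1 + 5×5 + 2×5 + 2×5 = 48; y_lin[6] = 5×1 + 2×5 + 2×5 = 25; y_lin[7] = 2×1 + 2×5 = 12; y_lin[8] = 2×1 = 2 → [8, 22, 45, 58, 60, 48, 25, 12, 2]. Circular (length 5): y[0] = 2×4 + 3×1 + 5×5 + 2×5 + 2×5 = 56; y[1] = 2×5 + 3×4 + 5×1 + 2×5 + 2×5 = 47; y[2] = 2×5 + 3×5 + 5×4 + 2×1 + 2×5 = 57; y[3] = 2×5 + 3×5 + 5×5 + 2×4 + 2×1 = 60; y[4] = 2×1 + 3×5 + 5×5 + 2×5 + 2×4 = 60 → [56, 47, 57, 60, 60]

Linear: [8, 22, 45, 58, 60, 48, 25, 12, 2], Circular: [56, 47, 57, 60, 60]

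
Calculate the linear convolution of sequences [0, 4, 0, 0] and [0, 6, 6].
y[0] = 0×0 = 0; y[1] = 0×6 + 4×0 = 0; y[2] = 0×6 + 4×6 + 0×0 = 24; y[3] = 4×6 + 0×6 + 0×0 = 24; y[4] = 0×6 + 0×6 = 0; y[5] = 0×6 = 0

[0, 0, 24, 24, 0, 0]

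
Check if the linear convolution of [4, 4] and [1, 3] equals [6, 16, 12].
Recompute linear convolution of [4, 4] and [1, 3]: y[0] = 4×1 = 4; y[1] = 4×3 + 4×1 = 16; y[2] = 4×3 = 12 → [4, 16, 12]. Compare to given [6, 16, 12]: they differ at index 0: given 6, correct 4, so answer: No

No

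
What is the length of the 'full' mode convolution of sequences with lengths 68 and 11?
Linear/full convolution length: m + n - 1 = 68 + 11 - 1 = 78

78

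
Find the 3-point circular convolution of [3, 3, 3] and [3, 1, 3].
Use y[k] = Σ_j u[j]·v[(k-j) mod 3]. y[0] = 3×3 + 3×3 + 3×1 = 21; y[1] = 3×1 + 3×3 + 3×3 = 21; y[2] = 3×3 + 3×1 + 3×3 = 21. Result: [21, 21, 21]

[21, 21, 21]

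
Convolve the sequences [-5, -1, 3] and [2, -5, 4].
y[0] = -5×2 = -10; y[1] = -5×-5 + -1×2 = 23; y[2] = -5×4 + -1×-5 + 3×2 = -9; y[3] = -1×4 + 3×-5 = -19; y[4] = 3×4 = 12

[-10, 23, -9, -19, 12]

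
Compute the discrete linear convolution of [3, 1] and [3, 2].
y[0] = 3×3 = 9; y[1] = 3×2 + 1×3 = 9; y[2] = 1×2 = 2

[9, 9, 2]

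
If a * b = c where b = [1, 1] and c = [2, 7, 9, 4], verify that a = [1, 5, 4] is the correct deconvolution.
Forward-compute [1, 5, 4] * [1, 1]: c[0] = 1×1 = 1; c[1] = 1×1 + 5×1 = 6; c[2] = 5×1 + 4×1 = 9; c[3] = 4×1 = 4 → [1, 6, 9, 4]. Does not match given c = [2, 7, 9, 4].

Not verified. [1, 5, 4] * [1, 1] = [1, 6, 9, 4], which differs from [2, 7, 9, 4] at index 0.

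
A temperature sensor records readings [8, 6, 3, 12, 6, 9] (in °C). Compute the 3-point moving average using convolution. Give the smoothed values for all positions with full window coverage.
3-point moving average kernel = [1, 1, 1]. Apply in 'valid' mode (full window coverage): avg[0] = (8 + 6 + 3) / 3 = 5.67; avg[1] = (6 + 3 + 12) / 3 = 7.0; avg[2] = (3 + 12 + 6) / 3 = 7.0; avg[3] = (12 + 6 + 9) / 3 = 9.0. Smoothed values: [5.67, 7.0, 7.0, 9.0]

[5.67, 7.0, 7.0, 9.0]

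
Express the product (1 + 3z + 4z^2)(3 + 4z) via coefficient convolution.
Ascending coefficients: a = [1, 3, 4], b = [3, 4]. c[0] = 1×3 = 3; c[1] = 1×4 + 3×3 = 13; c[2] = 3×4 + 4×3 = 24; c[3] = 4×4 = 16. Result coefficients: [3, 13, 24, 16] → 3 + 13z + 24z^2 + 16z^3

3 + 13z + 24z^2 + 16z^3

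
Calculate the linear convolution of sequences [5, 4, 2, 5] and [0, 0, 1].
y[0] = 5×0 = 0; y[1] = 5×0 + 4×0 = 0; y[2] = 5×1 + 4×0 + 2×0 = 5; y[3] = 4×1 + 2×0 + 5×0 = 4; y[4] = 2×1 + 5×0 = 2; y[5] = 5×1 = 5

[0, 0, 5, 4, 2, 5]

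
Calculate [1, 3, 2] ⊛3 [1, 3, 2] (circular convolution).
Use y[k] = Σ_j x[j]·h[(k-j) mod 3]. y[0] = 1×1 + 3×2 + 2×3 = 13; y[1] = 1×3 + 3×1 + 2×2 = 10; y[2] = 1×2 + 3×3 + 2×1 = 13. Result: [13, 10, 13]

[13, 10, 13]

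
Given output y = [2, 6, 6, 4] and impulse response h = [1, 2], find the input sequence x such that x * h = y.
Deconvolve y=[2, 6, 6, 4] by h=[1, 2]. Since h[0]=1, solve forward: x[0] = y[0] / 1 = 2; x[1] = (y[1] - 2×2) / 1 = 2; x[2] = (y[2] - 2×2) / 1 = 2. So x = [2, 2, 2]. Check by forward convolution: y[0] = 2×1 = 2; y[1] = 2×2 + 2×1 = 6; y[2] = 2×2 + 2×1 = 6; y[3] = 2×2 = 4

[2, 2, 2]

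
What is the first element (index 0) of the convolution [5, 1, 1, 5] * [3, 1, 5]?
Use y[k] = Σ_i a[i]·b[k-i] at k=0. y[0] = 5×3 = 15

15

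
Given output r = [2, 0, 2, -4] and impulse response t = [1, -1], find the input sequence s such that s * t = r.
Deconvolve r=[2, 0, 2, -4] by t=[1, -1]. Since t[0]=1, solve forward: s[0] = r[0] / 1 = 2; s[1] = (r[1] - 2×-1) / 1 = 2; s[2] = (r[2] - 2×-1) / 1 = 4. So s = [2, 2, 4]. Check by forward convolution: r[0] = 2×1 = 2; r[1] = 2×-1 + 2×1 = 0; r[2] = 2×-1 + 4×1 = 2; r[3] = 4×-1 = -4

[2, 2, 4]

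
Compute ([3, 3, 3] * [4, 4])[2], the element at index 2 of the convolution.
Use y[k] = Σ_i a[i]·b[k-i] at k=2. y[2] = 3×4 + 3×4 = 24

24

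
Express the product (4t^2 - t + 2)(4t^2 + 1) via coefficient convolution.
Ascending coefficients: a = [2, -1, 4], b = [1, 0, 4]. c[0] = 2×1 = 2; c[1] = 2×0 + -1×1 = -1; c[2] = 2×4 + -1×0 + 4×1 = 12; c[3] = -1×4 + 4×0 = -4; c[4] = 4×4 = 16. Result coefficients: [2, -1, 12, -4, 16] → 16t^4 - 4t^3 + 12t^2 - t + 2

16t^4 - 4t^3 + 12t^2 - t + 2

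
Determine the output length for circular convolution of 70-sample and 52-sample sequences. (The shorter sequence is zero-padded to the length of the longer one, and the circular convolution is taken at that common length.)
Circular convolution (zero-padding the shorter input) has length max(m, n) = max(70, 52) = 70

70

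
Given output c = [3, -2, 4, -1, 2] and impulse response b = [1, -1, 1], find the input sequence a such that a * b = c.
Deconvolve c=[3, -2, 4, -1, 2] by b=[1, -1, 1]. Since b[0]=1, solve forward: a[0] = c[0] / 1 = 3; a[1] = (c[1] - 3×-1) / 1 = 1; a[2] = (c[2] - 1×-1 - 3×1) / 1 = 2. So a = [3, 1, 2]. Check by forward convolution: c[0] = 3×1 = 3; c[1] = 3×-1 + 1×1 = -2; c[2] = 3×1 + 1×-1 + 2×1 = 4; c[3] = 1×1 + 2×-1 = -1; c[4] = 2×1 = 2

[3, 1, 2]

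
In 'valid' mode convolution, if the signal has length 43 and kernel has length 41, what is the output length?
'Valid' mode counts only positions where the kernel fully overlaps the signal: m - n + 1 = 43 - 41 + 1 = 3

3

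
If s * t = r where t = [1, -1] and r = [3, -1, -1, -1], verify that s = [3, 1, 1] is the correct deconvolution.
Forward-compute [3, 1, 1] * [1, -1]: r[0] = 3×1 = 3; r[1] = 3×-1 + 1×1 = -2; r[2] = 1×-1 + 1×1 = 0; r[3] = 1×-1 = -1 → [3, -2, 0, -1]. Does not match given r = [3, -1, -1, -1].

Not verified. [3, 1, 1] * [1, -1] = [3, -2, 0, -1], which differs from [3, -1, -1, -1] at index 1.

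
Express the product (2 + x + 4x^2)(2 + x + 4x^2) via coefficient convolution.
Ascending coefficients: a = [2, 1, 4], b = [2, 1, 4]. c[0] = 2×2 = 4; c[1] = 2×1 + 1×2 = 4; c[2] = 2×4 + 1×1 + 4×2 = 17; c[3] = 1×4 + 4×1 = 8; c[4] = 4×4 = 16. Result coefficients: [4, 4, 17, 8, 16] → 4 + 4x + 17x^2 + 8x^3 + 16x^4

4 + 4x + 17x^2 + 8x^3 + 16x^4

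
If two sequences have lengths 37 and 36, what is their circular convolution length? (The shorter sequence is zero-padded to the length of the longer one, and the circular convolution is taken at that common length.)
Circular convolution (zero-padding the shorter input) has length max(m, n) = max(37, 36) = 37

37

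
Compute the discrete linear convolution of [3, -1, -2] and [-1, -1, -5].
y[0] = 3×-1 = -3; y[1] = 3×-1 + -1×-1 = -2; y[2] = 3×-5 + -1×-1 + -2×-1 = -12; y[3] = -1×-5 + -2×-1 = 7; y[4] = -2×-5 = 10

[-3, -2, -12, 7, 10]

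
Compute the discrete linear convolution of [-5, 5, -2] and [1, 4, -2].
y[0] = -5×1 = -5; y[1] = -5×4 + 5×1 = -15; y[2] = -5×-2 + 5×4 + -2×1 = 28; y[3] = 5×-2 + -2×4 = -18; y[4] = -2×-2 = 4

[-5, -15, 28, -18, 4]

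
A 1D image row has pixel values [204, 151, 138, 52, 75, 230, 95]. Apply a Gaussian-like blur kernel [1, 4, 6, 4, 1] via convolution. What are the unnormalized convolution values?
Convolve image row [204, 151, 138, 52, 75, 230, 95] with kernel [1, 4, 6, 4, 1]: y[0] = 204×1 = 204; y[1] = 204×4 + 151×1 = 967; y[2] = 204×6 + 151×4 + 138×1 = 1966; y[3] = 204×4 + 151×6 + 138×4 + 52×1 = 2326; y[4] = 204×1 + 151×4 + 138×6 + 52×4 + 75×1 = 1919; y[5] = 151×1 + 138×4 + 52×6 + 75×4 + 230×1 = 1545; y[6] = 138×1 + 52×4 + 75×6 + 230×4 + 95×1 = 1811; y[7] = 52×1 + 75×4 + 230×6 + 95×4 = 2112; y[8] = 75×1 + 230×4 + 95×6 = 1565; y[9] = 230×1 + 95×4 = 610; y[10] = 95×1 = 95 → [204, 967, 1966, 2326, 1919, 1545, 1811, 2112, 1565, 610, 95]. Normalization factor = sum(kernel) = 16.

[204, 967, 1966, 2326, 1919, 1545, 1811, 2112, 1565, 610, 95]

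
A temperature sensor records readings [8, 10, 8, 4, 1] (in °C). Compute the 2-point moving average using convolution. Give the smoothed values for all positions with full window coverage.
2-point moving average kernel = [1, 1]. Apply in 'valid' mode (full window coverage): avg[0] = (8 + 10) / 2 = 9.0; avg[1] = (10 + 8) / 2 = 9.0; avg[2] = (8 + 4) / 2 = 6.0; avg[3] = (4 + 1) / 2 = 2.5. Smoothed values: [9.0, 9.0, 6.0, 2.5]

[9.0, 9.0, 6.0, 2.5]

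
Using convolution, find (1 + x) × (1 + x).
Ascending coefficients: a = [1, 1], b = [1, 1]. c[0] = 1×1 = 1; c[1] = 1×1 + 1×1 = 2; c[2] = 1×1 = 1. Result coefficients: [1, 2, 1] → 1 + 2x + x^2

1 + 2x + x^2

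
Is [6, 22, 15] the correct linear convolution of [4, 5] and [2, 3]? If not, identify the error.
Recompute linear convolution of [4, 5] and [2, 3]: y[0] = 4×2 = 8; y[1] = 4×3 + 5×2 = 22; y[2] = 5×3 = 15 → [8, 22, 15]. Compare to given [6, 22, 15]: they differ at index 0: given 6, correct 8, so answer: No

No. Error at index 0: given 6, correct 8.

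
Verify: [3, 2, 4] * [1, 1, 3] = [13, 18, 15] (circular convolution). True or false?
Recompute circular convolution of [3, 2, 4] and [1, 1, 3]: y[0] = 3×1 + 2×3 + 4×1 = 13; y[1] = 3×1 + 2×1 + 4×3 = 17; y[2] = 3×3 + 2×1 + 4×1 = 15 → [13, 17, 15]. Compare to given [13, 18, 15]: they differ at index 1: given 18, correct 17, so answer: No

No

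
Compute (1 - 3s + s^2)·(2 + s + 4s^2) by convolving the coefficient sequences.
Ascending coefficients: a = [1, -3, 1], b = [2, 1, 4]. c[0] = 1×2 = 2; c[1] = 1×1 + -3×2 = -5; c[2] = 1×4 + -3×1 + 1×2 = 3; c[3] = -3×4 + 1×1 = -11; c[4] = 1×4 = 4. Result coefficients: [2, -5, 3, -11, 4] → 2 - 5s + 3s^2 - 11s^3 + 4s^4

2 - 5s + 3s^2 - 11s^3 + 4s^4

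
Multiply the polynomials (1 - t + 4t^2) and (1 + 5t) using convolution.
Ascending coefficients: a = [1, -1, 4], b = [1, 5]. c[0] = 1×1 = 1; c[1] = 1×5 + -1×1 = 4; c[2] = -1×5 + 4×1 = -1; c[3] = 4×5 = 20. Result coefficients: [1, 4, -1, 20] → 1 + 4t - t^2 + 20t^3

1 + 4t - t^2 + 20t^3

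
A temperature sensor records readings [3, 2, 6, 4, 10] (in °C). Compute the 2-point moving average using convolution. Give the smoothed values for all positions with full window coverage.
2-point moving average kernel = [1, 1]. Apply in 'valid' mode (full window coverage): avg[0] = (3 + 2) / 2 = 2.5; avg[1] = (2 + 6) / 2 = 4.0; avg[2] = (6 + 4) / 2 = 5.0; avg[3] = (4 + 10) / 2 = 7.0. Smoothed values: [2.5, 4.0, 5.0, 7.0]

[2.5, 4.0, 5.0, 7.0]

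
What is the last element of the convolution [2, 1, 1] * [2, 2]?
Use y[k] = Σ_i a[i]·b[k-i] at k=3. y[3] = 1×2 = 2

2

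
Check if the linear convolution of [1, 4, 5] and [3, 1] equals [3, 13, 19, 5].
Recompute linear convolution of [1, 4, 5] and [3, 1]: y[0] = 1×3 = 3; y[1] = 1×1 + 4×3 = 13; y[2] = 4×1 + 5×3 = 19; y[3] = 5×1 = 5 → [3, 13, 19, 5]. Given [3, 13, 19, 5] matches, so answer: Yes

Yes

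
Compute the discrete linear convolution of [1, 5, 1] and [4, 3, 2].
y[0] = 1×4 = 4; y[1] = 1×3 + 5×4 = 23; y[2] = 1×2 + 5×3 + 1×4 = 21; y[3] = 5×2 + 1×3 = 13; y[4] = 1×2 = 2

[4, 23, 21, 13, 2]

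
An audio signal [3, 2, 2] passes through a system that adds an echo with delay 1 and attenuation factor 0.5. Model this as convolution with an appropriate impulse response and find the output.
Direct-path + delayed-attenuated-path model → impulse response h = [1, 0.5] (1 at lag 0, 0.5 at lag 1). Output y[n] = x[n] + 0.5·x[n - 1] (with x[n] = 0 outside 0..2): y[0] = 3 + 0.5×0 = 3; y[1] = 2 + 0.5×3 = 3.5; y[2] = 2 + 0.5×2 = 3.0; y[3] = 0 + 0.5×2 = 1.0. So y = [3, 3.5, 3.0, 1.0]

[3, 3.5, 3.0, 1.0]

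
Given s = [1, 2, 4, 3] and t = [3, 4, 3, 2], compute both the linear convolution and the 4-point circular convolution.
Linear: y_lin[0] = 1×3 = 3; y_lin[1] = 1×4 + 2×3 = 10; y_lin[2] = 1×3 + 2×4 + 4×3 = 23; y_lin[3] = 1×2 + 2×3 + 4×4 + 3×3 = 33; y_lin[4] = 2×2 + 4×3 + 3×4 = 28; y_lin[5] = 4×2 + 3×3 = 17; y_lin[6] = 3×2 = 6 → [3, 10, 23, 33, 28, 17, 6]. Circular (length 4): y[0] = 1×3 + 2×2 + 4×3 + 3×4 = 31; y[1] = 1×4 + 2×3 + 4×2 + 3×3 = 27; y[2] = 1×3 + 2×4 + 4×3 + 3×2 = 29; y[3] = 1×2 + 2×3 + 4×4 + 3×3 = 33 → [31, 27, 29, 33]

Linear: [3, 10, 23, 33, 28, 17, 6], Circular: [31, 27, 29, 33]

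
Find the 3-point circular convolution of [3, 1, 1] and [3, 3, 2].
Use y[k] = Σ_j x[j]·h[(k-j) mod 3]. y[0] = 3×3 + 1×2 + 1×3 = 14; y[1] = 3×3 + 1×3 + 1×2 = 14; y[2] = 3×2 + 1×3 + 1×3 = 12. Result: [14, 14, 12]

[14, 14, 12]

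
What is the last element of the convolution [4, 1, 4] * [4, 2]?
Use y[k] = Σ_i a[i]·b[k-i] at k=3. y[3] = 4×2 = 8

8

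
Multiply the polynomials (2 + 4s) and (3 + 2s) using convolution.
Ascending coefficients: a = [2, 4], b = [3, 2]. c[0] = 2×3 = 6; c[1] = 2×2 + 4×3 = 16; c[2] = 4×2 = 8. Result coefficients: [6, 16, 8] → 6 + 16s + 8s^2

6 + 16s + 8s^2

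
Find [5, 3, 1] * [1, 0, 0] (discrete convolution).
y[0] = 5×1 = 5; y[1] = 5×0 + 3×1 = 3; y[2] = 5×0 + 3×0 + 1×1 = 1; y[3] = 3×0 + 1×0 = 0; y[4] = 1×0 = 0

[5, 3, 1, 0, 0]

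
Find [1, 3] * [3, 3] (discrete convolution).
y[0] = 1×3 = 3; y[1] = 1×3 + 3×3 = 12; y[2] = 3×3 = 9

[3, 12, 9]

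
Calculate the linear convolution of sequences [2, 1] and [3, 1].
y[0] = 2×3 = 6; y[1] = 2×1 + 1×3 = 5; y[2] = 1×1 = 1

[6, 5, 1]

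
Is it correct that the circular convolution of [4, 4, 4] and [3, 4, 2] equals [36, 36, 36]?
Recompute circular convolution of [4, 4, 4] and [3, 4, 2]: y[0] = 4×3 + 4×2 + 4×4 = 36; y[1] = 4×4 + 4×3 + 4×2 = 36; y[2] = 4×2 + 4×4 + 4×3 = 36 → [36, 36, 36]. Given [36, 36, 36] matches, so answer: Yes

Yes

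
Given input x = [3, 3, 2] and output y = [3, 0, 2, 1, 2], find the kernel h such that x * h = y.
Output length 5 = len(x) + len(h) - 1 ⇒ len(h) = 3. Solve h forward using h[k] = (y[k] - Σ_{i≥1} x[i]·h[k-i]) / x[0]: h[0] = y[0] / x[0] = 3 / 3 = 1; h[1] = (y[1] - 3×1) / x[0] = (0 - 3×1) / 3 = -1; h[2] = (y[2] - 3×-1 - 2×1) / x[0] = (2 - 3×-1 - 2×1) / 3 = 1. So h = [1, -1, 1]. Forward-check [3, 3, 2] * [1, -1, 1]: y[0] = 3×1 = 3; y[1] = 3×-1 + 3×1 = 0; y[2] = 3×1 + 3×-1 + 2×1 = 2; y[3] = 3×1 + 2×-1 = 1; y[4] = 2×1 = 2 → [3, 0, 2, 1, 2] ✓

[1, -1, 1]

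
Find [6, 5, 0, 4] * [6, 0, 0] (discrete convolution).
y[0] = 6×6 = 36; y[1] = 6×0 + 5×6 = 30; y[2] = 6×0 + 5×0 + 0×6 = 0; y[3] = 5×0 + 0×0 + 4×6 = 24; y[4] = 0×0 + 4×0 = 0; y[5] = 4×0 = 0

[36, 30, 0, 24, 0, 0]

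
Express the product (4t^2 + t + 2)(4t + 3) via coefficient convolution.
Ascending coefficients: a = [2, 1, 4], b = [3, 4]. c[0] = 2×3 = 6; c[1] = 2×4 + 1×3 = 11; c[2] = 1×4 + 4×3 = 16; c[3] = 4×4 = 16. Result coefficients: [6, 11, 16, 16] → 16t^3 + 16t^2 + 11t + 6

16t^3 + 16t^2 + 11t + 6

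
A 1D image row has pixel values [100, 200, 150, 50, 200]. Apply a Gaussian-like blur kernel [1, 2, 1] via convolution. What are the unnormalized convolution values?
Convolve image row [100, 200, 150, 50, 200] with kernel [1, 2, 1]: y[0] = 100×1 = 100; y[1] = 100×2 + 200×1 = 400; y[2] = 100×1 + 200×2 + 150×1 = 650; y[3] = 200×1 + 150×2 + 50×1 = 550; y[4] = 150×1 + 50×2 + 200×1 = 450; y[5] = 50×1 + 200×2 = 450; y[6] = 200×1 = 200 → [100, 400, 650, 550, 450, 450, 200]. Normalization factor = sum(kernel) = 4.

[100, 400, 650, 550, 450, 450, 200]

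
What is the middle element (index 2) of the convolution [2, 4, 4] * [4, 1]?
Use y[k] = Σ_i a[i]·b[k-i] at k=2. y[2] = 4×1 + 4×4 = 20

20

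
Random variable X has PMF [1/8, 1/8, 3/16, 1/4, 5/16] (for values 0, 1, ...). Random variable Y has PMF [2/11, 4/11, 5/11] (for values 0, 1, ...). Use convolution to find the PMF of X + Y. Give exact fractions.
P(X+Y=k) = Σ_i P(X=i)·P(Y=k-i) — a convolution of [1/8, 1/8, 3/16, 1/4, 5/16] and [2/11, 4/11, 5/11]. P(X+Y=0) = (1/8)×(2/11) = 1/44; P(X+Y=1) = (1/8)×(4/11) + (1/8)×(2/11) = 1/22 + 1/44 = 3/44; P(X+Y=2) = (1/8)×(5/11) + (1/8)×(4/11) + (3/16)×(2/11) = 5/88 + 1/22 + 3/88 = 3/22; P(X+Y=3) = (1/8)×(5/11) + (3/16)×(4/11) + (1/4)×(2/11) = 5/88 + 3/44 + 1/22 = 15/88; P(X+Y=4) = (3/16)×(5/11) + (1/4)×(4/11) + (5/16)×(2/11) = 15/176 + 1/11 + 5/88 = 41/176; P(X+Y=5) = (1/4)×(5/11) + (5/16)×(4/11) = 5/44 + 5/44 = 5/22; P(X+Y=6) = (5/16)×(5/11) = 25/176. PMF: [1/44, 3/44, 3/22, 15/88, 41/176, 5/22, 25/176] (sums to 1 ✓)

[1/44, 3/44, 3/22, 15/88, 41/176, 5/22, 25/176]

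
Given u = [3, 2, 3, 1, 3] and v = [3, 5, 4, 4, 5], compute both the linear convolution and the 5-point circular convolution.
Linear: y_lin[0] = 3×3 = 9; y_lin[1] = 3×5 + 2×3 = 21; y_lin[2] = 3×4 + 2×5 + 3×3 = 31; y_lin[3] = 3×4 + 2×4 + 3×5 + 1×3 = 38; y_lin[4] = 3×5 + 2×4 + 3×4 + 1×5 + 3×3 = 49; y_lin[5] = 2×5 + 3×4 + 1×4 + 3×5 = 41; y_lin[6] = 3×5 + 1×4 + 3×4 = 31; y_lin[7] = 1×5 + 3×4 = 17; y_lin[8] = 3×5 = 15 → [9, 21, 31, 38, 49, 41, 31, 17, 15]. Circular (length 5): y[0] = 3×3 + 2×5 + 3×4 + 1×4 + 3×5 = 50; y[1] = 3×5 + 2×3 + 3×5 + 1×4 + 3×4 = 52; y[2] = 3×4 + 2×5 + 3×3 + 1×5 + 3×4 = 48; y[3] = 3×4 + 2×4 + 3×5 + 1×3 + 3×5 = 53; y[4] = 3×5 + 2×4 + 3×4 + 1×5 + 3×3 = 49 → [50, 52, 48, 53, 49]

Linear: [9, 21, 31, 38, 49, 41, 31, 17, 15], Circular: [50, 52, 48, 53, 49]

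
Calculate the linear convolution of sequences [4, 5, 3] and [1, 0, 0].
y[0] = 4×1 = 4; y[1] = 4×0 + 5×1 = 5; y[2] = 4×0 + 5×0 + 3×1 = 3; y[3] = 5×0 + 3×0 = 0; y[4] = 3×0 = 0

[4, 5, 3, 0, 0]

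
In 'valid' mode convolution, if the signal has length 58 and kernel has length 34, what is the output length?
'Valid' mode counts only positions where the kernel fully overlaps the signal: m - n + 1 = 58 - 34 + 1 = 25

25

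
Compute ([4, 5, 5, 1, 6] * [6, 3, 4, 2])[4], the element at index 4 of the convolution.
Use y[k] = Σ_i a[i]·b[k-i] at k=4. y[4] = 5×2 + 5×4 + 1×3 + 6×6 = 69

69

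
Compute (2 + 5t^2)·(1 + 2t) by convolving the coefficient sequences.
Ascending coefficients: a = [2, 0, 5], b = [1, 2]. c[0] = 2×1 = 2; c[1] = 2×2 + 0×1 = 4; c[2] = 0×2 + 5×1 = 5; c[3] = 5×2 = 10. Result coefficients: [2, 4, 5, 10] → 2 + 4t + 5t^2 + 10t^3

2 + 4t + 5t^2 + 10t^3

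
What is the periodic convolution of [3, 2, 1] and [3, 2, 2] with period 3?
Use y[k] = Σ_j u[j]·v[(k-j) mod 3]. y[0] = 3×3 + 2×2 + 1×2 = 15; y[1] = 3×2 + 2×3 + 1×2 = 14; y[2] = 3×2 + 2×2 + 1×3 = 13. Result: [15, 14, 13]

[15, 14, 13]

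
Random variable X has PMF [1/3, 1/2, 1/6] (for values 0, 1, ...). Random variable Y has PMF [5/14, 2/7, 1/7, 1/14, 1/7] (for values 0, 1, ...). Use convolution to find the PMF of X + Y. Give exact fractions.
P(X+Y=k) = Σ_i P(X=i)·P(Y=k-i) — a convolution of [1/3, 1/2, 1/6] and [5/14, 2/7, 1/7, 1/14, 1/7]. P(X+Y=0) = (1/3)×(5/14) = 5/42; P(X+Y=1) = (1/3)×(2/7) + (1/2)×(5/14) = 2/21 + 5/28 = 23/84; P(X+Y=2) = (1/3)×(1/7) + (1/2)×(2/7) + (1/6)×(5/14) = 1/21 + 1/7 + 5/84 = 1/4; P(X+Y=3) = (1/3)×(1/14) + (1/2)×(1/7) + (1/6)×(2/7) = 1/42 + 1/14 + 1/21 = 1/7; P(X+Y=4) = (1/3)×(1/7) + (1/2)×(1/14) + (1/6)×(1/7) = 1/21 + 1/28 + 1/42 = 3/28; P(X+Y=5) = (1/2)×(1/7) + (1/6)×(1/14) = 1/14 + 1/84 = 1/12; P(X+Y=6) = (1/6)×(1/7) = 1/42. PMF: [5/42, 23/84, 1/4, 1/7, 3/28, 1/12, 1/42] (sums to 1 ✓)

[5/42, 23/84, 1/4, 1/7, 3/28, 1/12, 1/42]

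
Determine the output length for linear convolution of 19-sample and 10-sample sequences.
Linear/full convolution length: m + n - 1 = 19 + 10 - 1 = 28

28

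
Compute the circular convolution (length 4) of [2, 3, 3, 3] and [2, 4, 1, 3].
Use y[k] = Σ_j s[j]·t[(k-j) mod 4]. y[0] = 2×2 + 3×3 + 3×1 + 3×4 = 28; y[1] = 2×4 + 3×2 + 3×3 + 3×1 = 26; y[2] = 2×1 + 3×4 + 3×2 + 3×3 = 29; y[3] = 2×3 + 3×1 + 3×4 + 3×2 = 27. Result: [28, 26, 29, 27]

[28, 26, 29, 27]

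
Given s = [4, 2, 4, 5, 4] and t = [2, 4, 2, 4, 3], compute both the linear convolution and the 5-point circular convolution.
Linear: y_lin[0] = 4×2 = 8; y_lin[1] = 4×4 + 2×2 = 20; y_lin[2] = 4×2 + 2×4 + 4×2 = 24; y_lin[3] = 4×4 + 2×2 + 4×4 + 5×2 = 46; y_lin[4] = 4×3 + 2×4 + 4×2 + 5×4 + 4×2 = 56; y_lin[5] = 2×3 + 4×4 + 5×2 + 4×4 = 48; y_lin[6] = 4×3 + 5×4 + 4×2 = 40; y_lin[7] = 5×3 + 4×4 = 31; y_lin[8] = 4×3 = 12 → [8, 20, 24, 46, 56, 48, 40, 31, 12]. Circular (length 5): y[0] = 4×2 + 2×3 + 4×4 + 5×2 + 4×4 = 56; y[1] = 4×4 + 2×2 + 4×3 + 5×4 + 4×2 = 60; y[2] = 4×2 + 2×4 + 4×2 + 5×3 + 4×4 = 55; y[3] = 4×4 + 2×2 + 4×4 + 5×2 + 4×3 = 58; y[4] = 4×3 + 2×4 + 4×2 + 5×4 + 4×2 = 56 → [56, 60, 55, 58, 56]

Linear: [8, 20, 24, 46, 56, 48, 40, 31, 12], Circular: [56, 60, 55, 58, 56]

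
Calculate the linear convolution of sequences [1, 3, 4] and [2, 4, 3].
y[0] = 1×2 = 2; y[1] = 1×4 + 3×2 = 10; y[2] = 1×3 + 3×4 + 4×2 = 23; y[3] = 3×3 + 4×4 = 25; y[4] = 4×3 = 12

[2, 10, 23, 25, 12]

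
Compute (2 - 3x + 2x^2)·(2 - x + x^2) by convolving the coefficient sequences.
Ascending coefficients: a = [2, -3, 2], b = [2, -1, 1]. c[0] = 2×2 = 4; c[1] = 2×-1 + -3×2 = -8; c[2] = 2×1 + -3×-1 + 2×2 = 9; c[3] = -3×1 + 2×-1 = -5; c[4] = 2×1 = 2. Result coefficients: [4, -8, 9, -5, 2] → 4 - 8x + 9x^2 - 5x^3 + 2x^4

4 - 8x + 9x^2 - 5x^3 + 2x^4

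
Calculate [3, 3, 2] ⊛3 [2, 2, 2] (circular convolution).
Use y[k] = Σ_j s[j]·t[(k-j) mod 3]. y[0] = 3×2 + 3×2 + 2×2 = 16; y[1] = 3×2 + 3×2 + 2×2 = 16; y[2] = 3×2 + 3×2 + 2×2 = 16. Result: [16, 16, 16]

[16, 16, 16]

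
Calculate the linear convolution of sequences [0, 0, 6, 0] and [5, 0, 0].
y[0] = 0×5 = 0; y[1] = 0×0 + 0×5 = 0; y[2] = 0×0 + 0×0 + 6×5 = 30; y[3] = 0×0 + 6×0 + 0×5 = 0; y[4] = 6×0 + 0×0 = 0; y[5] = 0×0 = 0

[0, 0, 30, 0, 0, 0]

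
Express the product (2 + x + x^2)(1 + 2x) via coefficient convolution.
Ascending coefficients: a = [2, 1, 1], b = [1, 2]. c[0] = 2×1 = 2; c[1] = 2×2 + 1×1 = 5; c[2] = 1×2 + 1×1 = 3; c[3] = 1×2 = 2. Result coefficients: [2, 5, 3, 2] → 2 + 5x + 3x^2 + 2x^3

2 + 5x + 3x^2 + 2x^3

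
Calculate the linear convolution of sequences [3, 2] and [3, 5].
y[0] = 3×3 = 9; y[1] = 3×5 + 2×3 = 21; y[2] = 2×5 = 10

[9, 21, 10]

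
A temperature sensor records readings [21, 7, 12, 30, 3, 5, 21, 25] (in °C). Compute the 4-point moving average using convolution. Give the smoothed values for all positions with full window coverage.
4-point moving average kernel = [1, 1, 1, 1]. Apply in 'valid' mode (full window coverage): avg[0] = (21 + 7 + 12 + 30) / 4 = 17.5; avg[1] = (7 + 12 + 30 + 3) / 4 = 13.0; avg[2] = (12 + 30 + 3 + 5) / 4 = 12.5; avg[3] = (30 + 3 + 5 + 21) / 4 = 14.75; avg[4] = (3 + 5 + 21 + 25) / 4 = 13.5. Smoothed values: [17.5, 13.0, 12.5, 14.75, 13.5]

[17.5, 13.0, 12.5, 14.75, 13.5]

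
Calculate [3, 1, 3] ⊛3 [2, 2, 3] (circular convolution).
Use y[k] = Σ_j x[j]·h[(k-j) mod 3]. y[0] = 3×2 + 1×3 + 3×2 = 15; y[1] = 3×2 + 1×2 + 3×3 = 17; y[2] = 3×3 + 1×2 + 3×2 = 17. Result: [15, 17, 17]

[15, 17, 17]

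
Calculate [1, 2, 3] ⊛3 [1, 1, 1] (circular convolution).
Use y[k] = Σ_j a[j]·b[(k-j) mod 3]. y[0] = 1×1 + 2×1 + 3×1 = 6; y[1] = 1×1 + 2×1 + 3×1 = 6; y[2] = 1×1 + 2×1 + 3×1 = 6. Result: [6, 6, 6]

[6, 6, 6]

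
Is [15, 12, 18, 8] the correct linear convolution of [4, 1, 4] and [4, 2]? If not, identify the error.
Recompute linear convolution of [4, 1, 4] and [4, 2]: y[0] = 4×4 = 16; y[1] = 4×2 + 1×4 = 12; y[2] = 1×2 + 4×4 = 18; y[3] = 4×2 = 8 → [16, 12, 18, 8]. Compare to given [15, 12, 18, 8]: they differ at index 0: given 15, correct 16, so answer: No

No. Error at index 0: given 15, correct 16.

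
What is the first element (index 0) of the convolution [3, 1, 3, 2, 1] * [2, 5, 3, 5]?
Use y[k] = Σ_i a[i]·b[k-i] at k=0. y[0] = 3×2 = 6

6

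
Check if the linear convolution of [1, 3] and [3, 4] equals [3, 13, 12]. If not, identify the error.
Recompute linear convolution of [1, 3] and [3, 4]: y[0] = 1×3 = 3; y[1] = 1×4 + 3×3 = 13; y[2] = 3×4 = 12 → [3, 13, 12]. Given [3, 13, 12] matches, so answer: Yes

Yes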